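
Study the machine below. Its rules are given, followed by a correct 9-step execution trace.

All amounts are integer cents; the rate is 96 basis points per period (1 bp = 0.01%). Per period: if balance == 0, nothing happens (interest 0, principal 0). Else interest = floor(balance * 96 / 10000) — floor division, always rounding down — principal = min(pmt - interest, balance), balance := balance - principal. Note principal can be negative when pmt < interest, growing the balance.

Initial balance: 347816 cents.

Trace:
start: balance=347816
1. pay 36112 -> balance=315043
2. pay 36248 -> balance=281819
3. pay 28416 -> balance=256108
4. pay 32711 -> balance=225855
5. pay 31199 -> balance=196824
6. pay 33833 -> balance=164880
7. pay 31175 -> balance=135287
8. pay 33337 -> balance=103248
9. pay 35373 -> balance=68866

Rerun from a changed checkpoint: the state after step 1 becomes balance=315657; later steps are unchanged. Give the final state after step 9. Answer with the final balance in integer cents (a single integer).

69530

state after step 1 := balance=315657
2. pay 36248 -> balance=282439
3. pay 28416 -> balance=256734
4. pay 32711 -> balance=226487
5. pay 31199 -> balance=197462
6. pay 33833 -> balance=165524
7. pay 31175 -> balance=135938
8. pay 33337 -> balance=103906
9. pay 35373 -> balance=69530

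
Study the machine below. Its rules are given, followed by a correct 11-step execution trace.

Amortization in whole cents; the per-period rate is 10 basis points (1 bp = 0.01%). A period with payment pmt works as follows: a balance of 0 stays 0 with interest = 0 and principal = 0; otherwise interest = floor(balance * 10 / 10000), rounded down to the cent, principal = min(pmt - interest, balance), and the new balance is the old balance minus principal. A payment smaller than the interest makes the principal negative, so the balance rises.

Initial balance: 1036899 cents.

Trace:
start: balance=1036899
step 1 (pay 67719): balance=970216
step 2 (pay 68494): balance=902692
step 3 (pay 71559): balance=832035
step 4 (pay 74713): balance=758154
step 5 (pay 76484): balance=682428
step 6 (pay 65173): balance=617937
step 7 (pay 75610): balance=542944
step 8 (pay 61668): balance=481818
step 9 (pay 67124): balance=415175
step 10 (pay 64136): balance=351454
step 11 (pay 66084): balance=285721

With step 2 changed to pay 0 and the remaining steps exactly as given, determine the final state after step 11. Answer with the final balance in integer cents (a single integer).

354834

(re-executing from step 2 with the substitution; state before step 2: balance=970216)
step 2 (pay 0): balance=971186
step 3 (pay 71559): balance=900598
step 4 (pay 74713): balance=826785
step 5 (pay 76484): balance=751127
step 6 (pay 65173): balance=686705
step 7 (pay 75610): balance=611781
step 8 (pay 61668): balance=550724
step 9 (pay 67124): balance=484150
step 10 (pay 64136): balance=420498
step 11 (pay 66084): balance=354834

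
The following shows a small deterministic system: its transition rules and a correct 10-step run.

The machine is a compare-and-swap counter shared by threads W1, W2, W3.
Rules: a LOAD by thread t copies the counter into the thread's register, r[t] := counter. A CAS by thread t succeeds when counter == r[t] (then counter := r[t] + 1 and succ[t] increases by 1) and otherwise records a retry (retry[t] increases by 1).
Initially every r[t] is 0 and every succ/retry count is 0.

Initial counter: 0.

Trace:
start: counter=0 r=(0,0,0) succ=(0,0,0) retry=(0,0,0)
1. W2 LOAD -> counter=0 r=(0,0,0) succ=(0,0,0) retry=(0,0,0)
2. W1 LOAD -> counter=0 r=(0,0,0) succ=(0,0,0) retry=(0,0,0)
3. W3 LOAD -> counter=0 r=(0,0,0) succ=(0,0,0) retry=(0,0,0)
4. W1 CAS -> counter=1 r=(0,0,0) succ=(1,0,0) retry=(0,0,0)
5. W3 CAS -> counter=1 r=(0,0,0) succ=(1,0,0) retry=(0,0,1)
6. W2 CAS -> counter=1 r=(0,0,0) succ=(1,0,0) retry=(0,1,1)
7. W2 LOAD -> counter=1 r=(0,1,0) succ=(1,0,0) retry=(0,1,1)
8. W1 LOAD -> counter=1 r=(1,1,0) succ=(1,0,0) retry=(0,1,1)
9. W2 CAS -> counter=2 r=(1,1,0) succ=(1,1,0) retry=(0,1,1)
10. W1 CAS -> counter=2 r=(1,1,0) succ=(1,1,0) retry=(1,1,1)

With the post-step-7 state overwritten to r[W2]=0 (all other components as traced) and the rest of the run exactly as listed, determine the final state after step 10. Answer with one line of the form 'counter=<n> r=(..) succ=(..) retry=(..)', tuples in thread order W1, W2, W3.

state after step 7 := counter=1 r=(0,0,0) succ=(1,0,0) retry=(0,1,1)
8. W1 LOAD -> counter=1 r=(1,0,0) succ=(1,0,0) retry=(0,1,1)
9. W2 CAS -> counter=1 r=(1,0,0) succ=(1,0,0) retry=(0,2,1)
10. W1 CAS -> counter=2 r=(1,0,0) succ=(2,0,0) retry=(0,2,1)

counter=2 r=(1,0,0) succ=(2,0,0) retry=(0,2,1)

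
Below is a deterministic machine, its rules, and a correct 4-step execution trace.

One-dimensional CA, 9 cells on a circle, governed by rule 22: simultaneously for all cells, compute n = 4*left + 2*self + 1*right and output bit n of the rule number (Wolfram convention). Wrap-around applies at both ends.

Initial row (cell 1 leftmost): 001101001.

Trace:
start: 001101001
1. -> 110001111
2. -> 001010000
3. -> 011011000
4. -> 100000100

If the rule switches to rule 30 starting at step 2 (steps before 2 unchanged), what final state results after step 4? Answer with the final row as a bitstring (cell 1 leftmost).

110010110

(re-executing steps 2..4 under rule 30; state before step 2: 110001111)
2. -> 001011000
3. -> 011010100
4. -> 110010110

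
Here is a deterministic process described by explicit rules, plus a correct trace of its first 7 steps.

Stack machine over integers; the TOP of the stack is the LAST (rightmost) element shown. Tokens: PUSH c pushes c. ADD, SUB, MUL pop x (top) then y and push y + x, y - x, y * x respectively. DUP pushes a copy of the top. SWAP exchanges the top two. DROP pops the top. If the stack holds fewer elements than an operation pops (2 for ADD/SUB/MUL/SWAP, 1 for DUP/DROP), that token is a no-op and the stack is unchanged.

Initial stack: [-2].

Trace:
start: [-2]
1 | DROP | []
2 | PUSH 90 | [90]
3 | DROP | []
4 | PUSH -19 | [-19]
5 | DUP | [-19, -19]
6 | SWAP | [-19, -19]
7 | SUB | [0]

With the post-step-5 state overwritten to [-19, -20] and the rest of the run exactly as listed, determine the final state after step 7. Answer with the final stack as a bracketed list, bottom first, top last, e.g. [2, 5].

state after step 5 := [-19, -20]
6 | SWAP | [-20, -19]
7 | SUB | [-1]

[-1]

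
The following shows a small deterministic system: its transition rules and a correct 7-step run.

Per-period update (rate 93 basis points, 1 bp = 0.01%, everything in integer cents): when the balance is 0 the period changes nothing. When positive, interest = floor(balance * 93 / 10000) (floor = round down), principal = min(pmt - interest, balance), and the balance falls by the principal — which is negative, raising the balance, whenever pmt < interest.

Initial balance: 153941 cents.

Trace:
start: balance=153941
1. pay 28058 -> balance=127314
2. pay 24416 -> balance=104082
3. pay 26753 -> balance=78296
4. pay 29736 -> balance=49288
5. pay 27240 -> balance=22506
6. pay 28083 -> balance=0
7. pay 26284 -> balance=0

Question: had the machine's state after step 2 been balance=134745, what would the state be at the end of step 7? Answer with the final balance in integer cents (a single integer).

412

state after step 2 := balance=134745
3. pay 26753 -> balance=109245
4. pay 29736 -> balance=80524
5. pay 27240 -> balance=54032
6. pay 28083 -> balance=26451
7. pay 26284 -> balance=412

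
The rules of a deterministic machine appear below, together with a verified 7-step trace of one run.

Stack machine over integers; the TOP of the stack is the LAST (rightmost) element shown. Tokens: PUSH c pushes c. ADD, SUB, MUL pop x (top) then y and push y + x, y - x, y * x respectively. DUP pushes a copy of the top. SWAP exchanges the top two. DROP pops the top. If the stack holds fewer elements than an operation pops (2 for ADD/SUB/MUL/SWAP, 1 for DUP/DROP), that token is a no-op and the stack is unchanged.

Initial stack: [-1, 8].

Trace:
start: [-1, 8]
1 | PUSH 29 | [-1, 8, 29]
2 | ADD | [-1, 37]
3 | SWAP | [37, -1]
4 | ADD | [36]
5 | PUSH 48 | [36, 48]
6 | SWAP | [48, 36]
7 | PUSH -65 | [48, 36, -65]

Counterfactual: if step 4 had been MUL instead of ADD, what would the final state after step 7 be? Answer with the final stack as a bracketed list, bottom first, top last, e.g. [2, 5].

(re-executing from step 4 with the substitution; state before step 4: [37, -1])
4 | MUL | [-37]
5 | PUSH 48 | [-37, 48]
6 | SWAP | [48, -37]
7 | PUSH -65 | [48, -37, -65]

[48, -37, -65]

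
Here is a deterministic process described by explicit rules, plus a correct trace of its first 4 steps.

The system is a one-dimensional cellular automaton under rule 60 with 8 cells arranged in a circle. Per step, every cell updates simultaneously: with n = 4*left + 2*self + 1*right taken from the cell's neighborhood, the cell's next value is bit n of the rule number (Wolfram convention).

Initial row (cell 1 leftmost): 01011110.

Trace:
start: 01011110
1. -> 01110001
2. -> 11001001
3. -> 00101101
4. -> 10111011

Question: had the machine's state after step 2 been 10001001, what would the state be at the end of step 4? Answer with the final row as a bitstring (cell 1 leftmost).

11101011

state after step 2 := 10001001
3. -> 01001101
4. -> 11101011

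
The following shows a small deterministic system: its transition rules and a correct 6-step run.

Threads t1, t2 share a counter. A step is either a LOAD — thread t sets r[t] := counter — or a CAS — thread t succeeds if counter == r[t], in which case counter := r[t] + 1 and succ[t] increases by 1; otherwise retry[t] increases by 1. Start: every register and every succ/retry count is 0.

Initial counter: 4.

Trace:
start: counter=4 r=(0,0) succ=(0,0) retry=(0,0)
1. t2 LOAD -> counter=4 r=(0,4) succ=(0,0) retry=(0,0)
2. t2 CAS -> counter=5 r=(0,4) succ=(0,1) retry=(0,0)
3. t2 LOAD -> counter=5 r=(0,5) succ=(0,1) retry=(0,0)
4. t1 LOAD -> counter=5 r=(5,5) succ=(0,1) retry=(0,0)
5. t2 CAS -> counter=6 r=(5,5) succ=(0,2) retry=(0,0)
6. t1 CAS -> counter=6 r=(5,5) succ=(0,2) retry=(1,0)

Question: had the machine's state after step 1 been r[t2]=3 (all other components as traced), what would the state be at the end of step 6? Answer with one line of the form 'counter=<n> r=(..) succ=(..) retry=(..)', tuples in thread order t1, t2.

state after step 1 := counter=4 r=(0,3) succ=(0,0) retry=(0,0)
2. t2 CAS -> counter=4 r=(0,3) succ=(0,0) retry=(0,1)
3. t2 LOAD -> counter=4 r=(0,4) succ=(0,0) retry=(0,1)
4. t1 LOAD -> counter=4 r=(4,4) succ=(0,0) retry=(0,1)
5. t2 CAS -> counter=5 r=(4,4) succ=(0,1) retry=(0,1)
6. t1 CAS -> counter=5 r=(4,4) succ=(0,1) retry=(1,1)

counter=5 r=(4,4) succ=(0,1) retry=(1,1)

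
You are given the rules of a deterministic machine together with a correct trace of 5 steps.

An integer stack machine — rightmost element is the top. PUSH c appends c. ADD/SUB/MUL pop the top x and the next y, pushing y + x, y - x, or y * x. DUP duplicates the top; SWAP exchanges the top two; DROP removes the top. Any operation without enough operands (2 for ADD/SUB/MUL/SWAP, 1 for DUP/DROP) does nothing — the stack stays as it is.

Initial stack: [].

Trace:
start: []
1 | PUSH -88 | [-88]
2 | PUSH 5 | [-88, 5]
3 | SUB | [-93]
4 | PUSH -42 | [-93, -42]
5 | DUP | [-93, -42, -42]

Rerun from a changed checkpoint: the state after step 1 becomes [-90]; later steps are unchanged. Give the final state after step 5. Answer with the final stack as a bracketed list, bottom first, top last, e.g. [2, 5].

[-95, -42, -42]

state after step 1 := [-90]
2 | PUSH 5 | [-90, 5]
3 | SUB | [-95]
4 | PUSH -42 | [-95, -42]
5 | DUP | [-95, -42, -42]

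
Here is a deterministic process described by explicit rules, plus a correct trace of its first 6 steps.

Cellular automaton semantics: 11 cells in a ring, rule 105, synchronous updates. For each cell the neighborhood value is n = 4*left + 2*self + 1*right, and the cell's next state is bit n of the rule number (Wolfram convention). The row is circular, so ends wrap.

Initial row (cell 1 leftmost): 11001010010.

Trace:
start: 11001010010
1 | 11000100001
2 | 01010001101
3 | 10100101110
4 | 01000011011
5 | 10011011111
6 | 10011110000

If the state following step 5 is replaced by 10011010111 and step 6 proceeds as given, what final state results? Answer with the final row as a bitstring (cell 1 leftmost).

state after step 5 := 10011010111
6 | 10011101100

10011101100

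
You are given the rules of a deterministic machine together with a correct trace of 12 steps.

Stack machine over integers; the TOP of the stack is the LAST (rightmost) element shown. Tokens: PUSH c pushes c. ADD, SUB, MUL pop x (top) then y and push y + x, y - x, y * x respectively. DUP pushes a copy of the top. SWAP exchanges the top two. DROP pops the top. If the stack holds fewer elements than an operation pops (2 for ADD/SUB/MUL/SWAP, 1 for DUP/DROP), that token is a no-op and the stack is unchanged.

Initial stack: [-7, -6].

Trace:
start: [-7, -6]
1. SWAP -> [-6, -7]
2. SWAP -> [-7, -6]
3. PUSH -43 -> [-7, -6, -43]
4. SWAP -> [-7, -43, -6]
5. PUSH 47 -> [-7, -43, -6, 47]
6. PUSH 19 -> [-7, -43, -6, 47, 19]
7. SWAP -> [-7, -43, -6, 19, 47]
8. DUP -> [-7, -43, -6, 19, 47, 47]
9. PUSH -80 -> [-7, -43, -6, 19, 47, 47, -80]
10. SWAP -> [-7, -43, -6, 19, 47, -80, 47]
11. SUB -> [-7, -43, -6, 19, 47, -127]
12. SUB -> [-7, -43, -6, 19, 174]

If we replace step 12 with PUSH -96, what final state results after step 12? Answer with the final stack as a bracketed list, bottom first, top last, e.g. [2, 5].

(re-executing from step 12 with the substitution; state before step 12: [-7, -43, -6, 19, 47, -127])
12. PUSH -96 -> [-7, -43, -6, 19, 47, -127, -96]

[-7, -43, -6, 19, 47, -127, -96]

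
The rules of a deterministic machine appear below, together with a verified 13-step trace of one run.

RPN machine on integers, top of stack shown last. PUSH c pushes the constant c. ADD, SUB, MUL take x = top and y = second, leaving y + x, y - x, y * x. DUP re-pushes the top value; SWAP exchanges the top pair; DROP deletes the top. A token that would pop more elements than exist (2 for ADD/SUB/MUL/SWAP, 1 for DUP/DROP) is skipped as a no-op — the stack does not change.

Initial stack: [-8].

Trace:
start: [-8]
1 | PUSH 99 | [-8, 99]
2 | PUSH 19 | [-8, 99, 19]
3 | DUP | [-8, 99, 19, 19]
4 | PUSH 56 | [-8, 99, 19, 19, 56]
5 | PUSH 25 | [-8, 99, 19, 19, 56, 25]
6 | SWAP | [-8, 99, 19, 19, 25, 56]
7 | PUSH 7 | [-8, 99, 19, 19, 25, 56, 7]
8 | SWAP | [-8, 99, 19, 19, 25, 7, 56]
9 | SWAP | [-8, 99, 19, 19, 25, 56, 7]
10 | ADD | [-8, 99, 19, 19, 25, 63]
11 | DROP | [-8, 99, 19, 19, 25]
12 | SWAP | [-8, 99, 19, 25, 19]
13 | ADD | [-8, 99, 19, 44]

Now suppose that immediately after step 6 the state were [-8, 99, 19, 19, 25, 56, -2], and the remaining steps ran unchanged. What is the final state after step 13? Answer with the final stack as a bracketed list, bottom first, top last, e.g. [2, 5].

[-8, 99, 19, 19, 81]

state after step 6 := [-8, 99, 19, 19, 25, 56, -2]
7 | PUSH 7 | [-8, 99, 19, 19, 25, 56, -2, 7]
8 | SWAP | [-8, 99, 19, 19, 25, 56, 7, -2]
9 | SWAP | [-8, 99, 19, 19, 25, 56, -2, 7]
10 | ADD | [-8, 99, 19, 19, 25, 56, 5]
11 | DROP | [-8, 99, 19, 19, 25, 56]
12 | SWAP | [-8, 99, 19, 19, 56, 25]
13 | ADD | [-8, 99, 19, 19, 81]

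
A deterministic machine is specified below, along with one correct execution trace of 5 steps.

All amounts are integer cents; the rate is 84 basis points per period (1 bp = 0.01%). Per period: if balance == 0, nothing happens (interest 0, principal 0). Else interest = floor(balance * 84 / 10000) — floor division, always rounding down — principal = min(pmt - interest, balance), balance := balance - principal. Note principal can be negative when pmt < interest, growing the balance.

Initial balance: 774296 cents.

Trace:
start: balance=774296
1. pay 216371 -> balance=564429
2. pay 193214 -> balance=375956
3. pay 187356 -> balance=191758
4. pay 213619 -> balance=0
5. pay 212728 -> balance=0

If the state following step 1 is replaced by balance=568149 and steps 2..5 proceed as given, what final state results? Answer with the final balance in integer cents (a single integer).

state after step 1 := balance=568149
2. pay 193214 -> balance=379707
3. pay 187356 -> balance=195540
4. pay 213619 -> balance=0
5. pay 212728 -> balance=0

0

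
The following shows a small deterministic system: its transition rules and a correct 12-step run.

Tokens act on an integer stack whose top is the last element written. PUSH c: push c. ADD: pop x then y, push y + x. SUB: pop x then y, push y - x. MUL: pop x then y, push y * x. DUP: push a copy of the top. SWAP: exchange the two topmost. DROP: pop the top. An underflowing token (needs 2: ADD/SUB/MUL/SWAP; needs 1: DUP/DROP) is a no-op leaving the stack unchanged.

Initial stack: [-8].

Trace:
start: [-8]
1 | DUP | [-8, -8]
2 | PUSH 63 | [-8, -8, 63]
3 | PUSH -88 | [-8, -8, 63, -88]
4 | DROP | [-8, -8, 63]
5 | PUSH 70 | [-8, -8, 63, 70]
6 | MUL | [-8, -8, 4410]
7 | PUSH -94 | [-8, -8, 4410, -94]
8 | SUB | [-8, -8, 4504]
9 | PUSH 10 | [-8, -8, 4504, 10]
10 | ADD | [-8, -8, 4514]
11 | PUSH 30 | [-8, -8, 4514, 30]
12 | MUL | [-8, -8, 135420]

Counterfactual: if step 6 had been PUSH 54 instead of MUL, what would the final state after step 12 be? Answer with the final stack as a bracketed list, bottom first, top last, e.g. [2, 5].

[-8, -8, 63, 70, 4740]

(re-executing from step 6 with the substitution; state before step 6: [-8, -8, 63, 70])
6 | PUSH 54 | [-8, -8, 63, 70, 54]
7 | PUSH -94 | [-8, -8, 63, 70, 54, -94]
8 | SUB | [-8, -8, 63, 70, 148]
9 | PUSH 10 | [-8, -8, 63, 70, 148, 10]
10 | ADD | [-8, -8, 63, 70, 158]
11 | PUSH 30 | [-8, -8, 63, 70, 158, 30]
12 | MUL | [-8, -8, 63, 70, 4740]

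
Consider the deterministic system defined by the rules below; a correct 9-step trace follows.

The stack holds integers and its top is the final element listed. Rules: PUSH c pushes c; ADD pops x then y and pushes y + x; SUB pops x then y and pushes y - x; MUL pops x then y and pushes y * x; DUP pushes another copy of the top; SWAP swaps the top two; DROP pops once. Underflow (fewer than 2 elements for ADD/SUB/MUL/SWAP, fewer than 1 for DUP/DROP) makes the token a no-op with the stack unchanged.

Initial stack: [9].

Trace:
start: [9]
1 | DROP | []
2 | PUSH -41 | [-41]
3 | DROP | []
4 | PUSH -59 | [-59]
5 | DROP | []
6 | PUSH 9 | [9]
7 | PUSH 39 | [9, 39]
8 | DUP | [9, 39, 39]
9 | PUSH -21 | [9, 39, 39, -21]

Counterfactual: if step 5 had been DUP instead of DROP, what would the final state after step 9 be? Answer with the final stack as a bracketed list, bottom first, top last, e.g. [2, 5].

(re-executing from step 5 with the substitution; state before step 5: [-59])
5 | DUP | [-59, -59]
6 | PUSH 9 | [-59, -59, 9]
7 | PUSH 39 | [-59, -59, 9, 39]
8 | DUP | [-59, -59, 9, 39, 39]
9 | PUSH -21 | [-59, -59, 9, 39, 39, -21]

[-59, -59, 9, 39, 39, -21]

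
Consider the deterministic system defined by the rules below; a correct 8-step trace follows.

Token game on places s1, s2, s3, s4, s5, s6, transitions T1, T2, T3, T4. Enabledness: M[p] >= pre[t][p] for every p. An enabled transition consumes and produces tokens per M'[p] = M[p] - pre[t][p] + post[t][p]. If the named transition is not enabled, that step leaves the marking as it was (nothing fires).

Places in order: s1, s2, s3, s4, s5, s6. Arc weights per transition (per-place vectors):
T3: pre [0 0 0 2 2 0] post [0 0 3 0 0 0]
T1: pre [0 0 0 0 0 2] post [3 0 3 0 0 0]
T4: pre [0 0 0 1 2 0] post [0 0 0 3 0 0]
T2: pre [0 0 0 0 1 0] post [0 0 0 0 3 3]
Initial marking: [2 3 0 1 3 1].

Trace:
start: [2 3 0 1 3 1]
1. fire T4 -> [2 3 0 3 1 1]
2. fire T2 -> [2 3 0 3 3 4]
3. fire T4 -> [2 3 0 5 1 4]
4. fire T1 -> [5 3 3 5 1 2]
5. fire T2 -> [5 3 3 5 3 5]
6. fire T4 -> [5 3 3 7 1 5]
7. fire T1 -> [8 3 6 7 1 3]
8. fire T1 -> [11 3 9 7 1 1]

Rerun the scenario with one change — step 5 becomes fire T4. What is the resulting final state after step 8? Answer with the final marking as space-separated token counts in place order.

8 3 6 5 1 0

(re-executing from step 5 with the substitution; state before step 5: [5 3 3 5 1 2])
5. fire T4 -> [5 3 3 5 1 2]
6. fire T4 -> [5 3 3 5 1 2]
7. fire T1 -> [8 3 6 5 1 0]
8. fire T1 -> [8 3 6 5 1 0]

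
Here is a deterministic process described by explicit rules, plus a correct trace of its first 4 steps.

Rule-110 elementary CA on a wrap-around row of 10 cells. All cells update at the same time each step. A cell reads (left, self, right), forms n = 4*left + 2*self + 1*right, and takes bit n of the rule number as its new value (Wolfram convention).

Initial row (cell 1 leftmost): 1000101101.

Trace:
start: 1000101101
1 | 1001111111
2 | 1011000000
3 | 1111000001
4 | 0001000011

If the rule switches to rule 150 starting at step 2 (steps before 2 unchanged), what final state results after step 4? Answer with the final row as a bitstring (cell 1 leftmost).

0000101101

(re-executing steps 2..4 under rule 150; state before step 2: 1001111111)
2 | 0110111111
3 | 0000011110
4 | 0000101101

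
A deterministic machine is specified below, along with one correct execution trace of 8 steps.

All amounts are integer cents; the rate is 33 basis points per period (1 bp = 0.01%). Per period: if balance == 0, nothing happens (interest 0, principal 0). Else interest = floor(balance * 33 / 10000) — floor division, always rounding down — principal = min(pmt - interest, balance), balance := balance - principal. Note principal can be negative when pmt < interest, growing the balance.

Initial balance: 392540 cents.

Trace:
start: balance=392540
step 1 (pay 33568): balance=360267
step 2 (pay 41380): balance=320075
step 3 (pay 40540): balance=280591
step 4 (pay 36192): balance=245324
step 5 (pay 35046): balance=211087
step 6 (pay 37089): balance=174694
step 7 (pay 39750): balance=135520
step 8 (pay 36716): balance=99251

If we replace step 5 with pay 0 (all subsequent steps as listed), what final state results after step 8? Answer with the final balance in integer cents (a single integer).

(re-executing from step 5 with the substitution; state before step 5: balance=245324)
step 5 (pay 0): balance=246133
step 6 (pay 37089): balance=209856
step 7 (pay 39750): balance=170798
step 8 (pay 36716): balance=134645

134645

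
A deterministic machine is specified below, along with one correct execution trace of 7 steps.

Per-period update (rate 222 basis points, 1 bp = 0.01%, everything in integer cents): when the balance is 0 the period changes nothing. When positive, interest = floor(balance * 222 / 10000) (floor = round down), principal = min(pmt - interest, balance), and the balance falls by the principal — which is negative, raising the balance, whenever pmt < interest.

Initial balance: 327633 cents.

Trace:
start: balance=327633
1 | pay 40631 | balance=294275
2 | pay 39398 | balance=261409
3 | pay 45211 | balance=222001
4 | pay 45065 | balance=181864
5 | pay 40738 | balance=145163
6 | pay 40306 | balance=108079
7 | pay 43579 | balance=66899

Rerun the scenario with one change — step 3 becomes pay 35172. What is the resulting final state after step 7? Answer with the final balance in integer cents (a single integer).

77860

(re-executing from step 3 with the substitution; state before step 3: balance=261409)
3 | pay 35172 | balance=232040
4 | pay 45065 | balance=192126
5 | pay 40738 | balance=155653
6 | pay 40306 | balance=118802
7 | pay 43579 | balance=77860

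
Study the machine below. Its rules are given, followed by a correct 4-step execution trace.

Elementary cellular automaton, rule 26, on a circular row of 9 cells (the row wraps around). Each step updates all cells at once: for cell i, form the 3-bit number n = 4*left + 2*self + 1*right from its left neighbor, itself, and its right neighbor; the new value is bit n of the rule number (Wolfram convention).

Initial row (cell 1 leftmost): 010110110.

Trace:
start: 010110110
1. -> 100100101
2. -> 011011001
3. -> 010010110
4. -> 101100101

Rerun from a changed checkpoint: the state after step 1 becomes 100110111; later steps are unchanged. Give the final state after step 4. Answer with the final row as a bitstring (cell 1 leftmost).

state after step 1 := 100110111
2. -> 011100100
3. -> 110011010
4. -> 101110000

101110000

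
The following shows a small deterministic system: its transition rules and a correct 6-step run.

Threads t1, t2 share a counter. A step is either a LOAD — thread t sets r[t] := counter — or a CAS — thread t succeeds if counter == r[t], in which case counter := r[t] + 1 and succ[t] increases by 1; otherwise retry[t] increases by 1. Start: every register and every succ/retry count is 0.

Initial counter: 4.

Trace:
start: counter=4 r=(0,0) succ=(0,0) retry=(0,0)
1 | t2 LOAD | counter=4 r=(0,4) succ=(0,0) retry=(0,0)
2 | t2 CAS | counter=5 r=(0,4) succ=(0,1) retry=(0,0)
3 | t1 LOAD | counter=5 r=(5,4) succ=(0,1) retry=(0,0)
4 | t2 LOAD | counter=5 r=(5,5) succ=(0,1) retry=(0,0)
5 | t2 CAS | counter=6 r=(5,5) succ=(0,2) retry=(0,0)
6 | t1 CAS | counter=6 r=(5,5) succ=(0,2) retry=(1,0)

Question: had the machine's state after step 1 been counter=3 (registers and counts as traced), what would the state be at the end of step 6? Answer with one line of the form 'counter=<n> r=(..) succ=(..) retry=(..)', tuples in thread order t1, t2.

counter=4 r=(3,3) succ=(0,1) retry=(1,1)

state after step 1 := counter=3 r=(0,4) succ=(0,0) retry=(0,0)
2 | t2 CAS | counter=3 r=(0,4) succ=(0,0) retry=(0,1)
3 | t1 LOAD | counter=3 r=(3,4) succ=(0,0) retry=(0,1)
4 | t2 LOAD | counter=3 r=(3,3) succ=(0,0) retry=(0,1)
5 | t2 CAS | counter=4 r=(3,3) succ=(0,1) retry=(0,1)
6 | t1 CAS | counter=4 r=(3,3) succ=(0,1) retry=(1,1)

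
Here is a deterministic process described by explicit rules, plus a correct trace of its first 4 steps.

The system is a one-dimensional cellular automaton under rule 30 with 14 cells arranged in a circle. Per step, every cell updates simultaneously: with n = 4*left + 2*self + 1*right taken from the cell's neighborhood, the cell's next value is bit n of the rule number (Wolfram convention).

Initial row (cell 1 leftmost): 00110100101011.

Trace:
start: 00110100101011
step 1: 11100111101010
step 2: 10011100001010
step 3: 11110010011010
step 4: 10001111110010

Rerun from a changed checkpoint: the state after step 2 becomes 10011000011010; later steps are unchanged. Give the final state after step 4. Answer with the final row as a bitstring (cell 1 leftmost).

10000111101110

state after step 2 := 10011000011010
step 3: 11110100110010
step 4: 10000111101110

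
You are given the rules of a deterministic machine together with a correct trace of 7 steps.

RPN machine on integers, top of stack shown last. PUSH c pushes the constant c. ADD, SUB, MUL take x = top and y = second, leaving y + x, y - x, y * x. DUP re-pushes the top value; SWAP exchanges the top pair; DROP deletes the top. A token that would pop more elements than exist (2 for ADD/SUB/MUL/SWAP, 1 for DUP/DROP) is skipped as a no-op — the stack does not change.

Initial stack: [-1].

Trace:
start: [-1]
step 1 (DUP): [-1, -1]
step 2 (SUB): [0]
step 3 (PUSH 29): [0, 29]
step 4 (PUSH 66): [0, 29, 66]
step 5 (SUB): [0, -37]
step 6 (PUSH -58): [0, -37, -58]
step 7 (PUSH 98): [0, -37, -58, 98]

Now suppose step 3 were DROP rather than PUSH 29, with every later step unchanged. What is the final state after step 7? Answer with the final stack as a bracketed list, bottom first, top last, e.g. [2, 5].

[66, -58, 98]

(re-executing from step 3 with the substitution; state before step 3: [0])
step 3 (DROP): []
step 4 (PUSH 66): [66]
step 5 (SUB): [66]
step 6 (PUSH -58): [66, -58]
step 7 (PUSH 98): [66, -58, 98]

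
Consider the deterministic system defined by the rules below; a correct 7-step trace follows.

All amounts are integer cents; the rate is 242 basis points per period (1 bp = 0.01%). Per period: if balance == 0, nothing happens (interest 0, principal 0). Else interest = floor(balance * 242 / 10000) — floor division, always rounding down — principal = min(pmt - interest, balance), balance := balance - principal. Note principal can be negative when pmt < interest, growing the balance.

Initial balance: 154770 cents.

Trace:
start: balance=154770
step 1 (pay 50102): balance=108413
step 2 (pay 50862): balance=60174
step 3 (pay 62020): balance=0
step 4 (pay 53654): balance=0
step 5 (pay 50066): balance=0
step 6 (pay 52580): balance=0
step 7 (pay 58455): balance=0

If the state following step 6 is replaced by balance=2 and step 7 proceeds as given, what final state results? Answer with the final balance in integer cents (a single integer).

0

state after step 6 := balance=2
step 7 (pay 58455): balance=0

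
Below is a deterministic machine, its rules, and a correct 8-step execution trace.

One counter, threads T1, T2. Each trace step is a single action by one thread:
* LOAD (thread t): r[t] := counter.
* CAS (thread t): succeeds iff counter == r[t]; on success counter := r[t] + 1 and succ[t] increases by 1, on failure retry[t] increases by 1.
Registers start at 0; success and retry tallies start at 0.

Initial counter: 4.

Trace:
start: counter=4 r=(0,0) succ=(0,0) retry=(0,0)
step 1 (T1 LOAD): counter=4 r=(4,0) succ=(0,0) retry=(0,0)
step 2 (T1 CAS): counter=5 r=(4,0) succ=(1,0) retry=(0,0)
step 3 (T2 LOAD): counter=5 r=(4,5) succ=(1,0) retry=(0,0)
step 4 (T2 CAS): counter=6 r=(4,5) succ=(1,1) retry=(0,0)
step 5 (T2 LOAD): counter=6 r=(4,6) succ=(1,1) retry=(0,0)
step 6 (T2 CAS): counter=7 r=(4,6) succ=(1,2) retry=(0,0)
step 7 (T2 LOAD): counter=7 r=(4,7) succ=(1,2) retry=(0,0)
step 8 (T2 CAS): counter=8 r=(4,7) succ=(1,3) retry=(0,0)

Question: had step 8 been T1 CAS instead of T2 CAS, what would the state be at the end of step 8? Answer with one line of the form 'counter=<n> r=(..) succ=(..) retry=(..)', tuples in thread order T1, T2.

(re-executing from step 8 with the substitution; state before step 8: counter=7 r=(4,7) succ=(1,2) retry=(0,0))
step 8 (T1 CAS): counter=7 r=(4,7) succ=(1,2) retry=(1,0)

counter=7 r=(4,7) succ=(1,2) retry=(1,0)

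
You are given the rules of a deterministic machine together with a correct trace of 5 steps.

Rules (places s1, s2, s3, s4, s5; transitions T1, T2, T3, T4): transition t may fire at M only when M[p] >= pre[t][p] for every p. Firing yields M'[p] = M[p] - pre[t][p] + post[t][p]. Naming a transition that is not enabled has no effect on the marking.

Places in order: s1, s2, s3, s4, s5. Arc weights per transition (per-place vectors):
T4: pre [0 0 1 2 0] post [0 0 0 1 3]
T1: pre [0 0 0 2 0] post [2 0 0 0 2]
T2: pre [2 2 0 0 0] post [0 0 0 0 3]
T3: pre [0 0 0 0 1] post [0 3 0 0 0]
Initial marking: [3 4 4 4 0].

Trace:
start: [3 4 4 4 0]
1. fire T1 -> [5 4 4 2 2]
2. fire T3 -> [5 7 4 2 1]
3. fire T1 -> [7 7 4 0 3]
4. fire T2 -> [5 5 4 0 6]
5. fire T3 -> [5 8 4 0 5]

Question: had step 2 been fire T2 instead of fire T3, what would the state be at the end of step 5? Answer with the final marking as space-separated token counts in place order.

(re-executing from step 2 with the substitution; state before step 2: [5 4 4 2 2])
2. fire T2 -> [3 2 4 2 5]
3. fire T1 -> [5 2 4 0 7]
4. fire T2 -> [3 0 4 0 10]
5. fire T3 -> [3 3 4 0 9]

3 3 4 0 9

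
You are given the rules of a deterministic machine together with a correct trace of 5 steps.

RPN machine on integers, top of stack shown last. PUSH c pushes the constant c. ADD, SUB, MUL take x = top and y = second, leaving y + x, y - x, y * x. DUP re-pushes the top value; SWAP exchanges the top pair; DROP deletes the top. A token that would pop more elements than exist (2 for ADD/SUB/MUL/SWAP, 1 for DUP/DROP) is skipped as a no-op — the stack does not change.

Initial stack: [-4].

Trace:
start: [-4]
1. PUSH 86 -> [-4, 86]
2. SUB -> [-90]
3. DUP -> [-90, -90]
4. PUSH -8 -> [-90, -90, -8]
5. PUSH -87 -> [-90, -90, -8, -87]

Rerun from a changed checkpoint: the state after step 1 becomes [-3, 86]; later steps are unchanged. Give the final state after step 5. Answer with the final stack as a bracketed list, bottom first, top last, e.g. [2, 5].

[-89, -89, -8, -87]

state after step 1 := [-3, 86]
2. SUB -> [-89]
3. DUP -> [-89, -89]
4. PUSH -8 -> [-89, -89, -8]
5. PUSH -87 -> [-89, -89, -8, -87]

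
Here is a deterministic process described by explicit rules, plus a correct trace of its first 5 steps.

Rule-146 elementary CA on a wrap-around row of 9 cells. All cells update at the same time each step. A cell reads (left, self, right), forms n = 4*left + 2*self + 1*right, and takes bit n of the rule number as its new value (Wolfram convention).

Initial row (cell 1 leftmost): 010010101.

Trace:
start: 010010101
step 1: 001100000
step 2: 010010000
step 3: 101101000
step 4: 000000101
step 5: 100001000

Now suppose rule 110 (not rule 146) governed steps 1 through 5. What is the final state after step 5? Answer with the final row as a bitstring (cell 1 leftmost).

(re-executing steps 1..5 under rule 110; state before step 1: 010010101)
step 1: 110111111
step 2: 011100000
step 3: 110100000
step 4: 111100001
step 5: 000100011

000100011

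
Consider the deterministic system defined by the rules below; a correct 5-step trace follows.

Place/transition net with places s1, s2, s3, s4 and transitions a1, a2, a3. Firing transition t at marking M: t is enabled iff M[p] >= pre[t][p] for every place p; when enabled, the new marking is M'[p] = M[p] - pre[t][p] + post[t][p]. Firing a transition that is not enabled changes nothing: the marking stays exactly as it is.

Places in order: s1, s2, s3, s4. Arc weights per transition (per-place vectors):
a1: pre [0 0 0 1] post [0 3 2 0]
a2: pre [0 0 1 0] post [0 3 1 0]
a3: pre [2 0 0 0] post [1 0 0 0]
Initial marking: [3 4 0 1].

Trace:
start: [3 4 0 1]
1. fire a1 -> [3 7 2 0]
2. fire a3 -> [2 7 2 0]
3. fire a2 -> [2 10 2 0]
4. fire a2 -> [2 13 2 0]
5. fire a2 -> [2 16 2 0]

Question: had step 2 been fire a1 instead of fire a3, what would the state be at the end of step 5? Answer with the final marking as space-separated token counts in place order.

(re-executing from step 2 with the substitution; state before step 2: [3 7 2 0])
2. fire a1 -> [3 7 2 0]
3. fire a2 -> [3 10 2 0]
4. fire a2 -> [3 13 2 0]
5. fire a2 -> [3 16 2 0]

3 16 2 0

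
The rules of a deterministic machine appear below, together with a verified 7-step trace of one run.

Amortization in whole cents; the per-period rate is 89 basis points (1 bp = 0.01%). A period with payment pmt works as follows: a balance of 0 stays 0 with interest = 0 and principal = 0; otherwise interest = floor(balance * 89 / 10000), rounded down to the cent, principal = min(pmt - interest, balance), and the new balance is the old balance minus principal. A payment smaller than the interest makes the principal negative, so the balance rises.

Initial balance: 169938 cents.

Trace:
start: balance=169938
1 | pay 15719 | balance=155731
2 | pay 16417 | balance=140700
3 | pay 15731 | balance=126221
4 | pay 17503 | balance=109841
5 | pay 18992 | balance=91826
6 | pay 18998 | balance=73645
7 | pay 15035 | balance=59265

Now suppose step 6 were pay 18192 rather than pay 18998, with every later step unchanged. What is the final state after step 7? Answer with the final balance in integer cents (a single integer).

60078

(re-executing from step 6 with the substitution; state before step 6: balance=91826)
6 | pay 18192 | balance=74451
7 | pay 15035 | balance=60078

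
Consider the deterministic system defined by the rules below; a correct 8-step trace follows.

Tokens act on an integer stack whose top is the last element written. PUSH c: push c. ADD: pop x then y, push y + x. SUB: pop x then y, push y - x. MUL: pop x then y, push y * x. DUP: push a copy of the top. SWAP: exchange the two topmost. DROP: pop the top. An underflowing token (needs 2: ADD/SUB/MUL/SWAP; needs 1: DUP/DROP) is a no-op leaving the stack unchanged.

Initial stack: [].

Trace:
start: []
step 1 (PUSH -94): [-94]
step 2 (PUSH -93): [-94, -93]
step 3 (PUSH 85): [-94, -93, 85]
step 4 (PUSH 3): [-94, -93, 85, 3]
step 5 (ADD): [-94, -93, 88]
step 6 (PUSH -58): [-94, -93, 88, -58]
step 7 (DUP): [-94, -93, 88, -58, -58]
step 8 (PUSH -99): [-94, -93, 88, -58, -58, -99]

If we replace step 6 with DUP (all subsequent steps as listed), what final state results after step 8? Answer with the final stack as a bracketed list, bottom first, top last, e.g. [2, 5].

[-94, -93, 88, 88, 88, -99]

(re-executing from step 6 with the substitution; state before step 6: [-94, -93, 88])
step 6 (DUP): [-94, -93, 88, 88]
step 7 (DUP): [-94, -93, 88, 88, 88]
step 8 (PUSH -99): [-94, -93, 88, 88, 88, -99]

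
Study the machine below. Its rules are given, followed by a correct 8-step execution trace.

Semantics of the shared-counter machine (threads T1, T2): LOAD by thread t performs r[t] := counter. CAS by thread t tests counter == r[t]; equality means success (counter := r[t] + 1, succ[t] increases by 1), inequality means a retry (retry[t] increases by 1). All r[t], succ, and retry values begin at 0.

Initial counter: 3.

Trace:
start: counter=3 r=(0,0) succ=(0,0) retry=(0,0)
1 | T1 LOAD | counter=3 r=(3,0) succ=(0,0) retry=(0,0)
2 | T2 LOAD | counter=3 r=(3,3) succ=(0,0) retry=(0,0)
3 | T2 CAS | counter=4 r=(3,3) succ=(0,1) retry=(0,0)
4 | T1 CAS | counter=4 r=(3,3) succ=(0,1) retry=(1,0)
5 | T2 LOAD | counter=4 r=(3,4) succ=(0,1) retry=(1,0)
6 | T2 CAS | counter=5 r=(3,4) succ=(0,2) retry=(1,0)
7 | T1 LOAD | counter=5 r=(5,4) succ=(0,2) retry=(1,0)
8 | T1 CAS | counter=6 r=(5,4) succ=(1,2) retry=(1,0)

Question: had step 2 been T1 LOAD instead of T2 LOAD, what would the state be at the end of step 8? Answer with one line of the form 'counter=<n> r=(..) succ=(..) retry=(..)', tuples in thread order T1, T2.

(re-executing from step 2 with the substitution; state before step 2: counter=3 r=(3,0) succ=(0,0) retry=(0,0))
2 | T1 LOAD | counter=3 r=(3,0) succ=(0,0) retry=(0,0)
3 | T2 CAS | counter=3 r=(3,0) succ=(0,0) retry=(0,1)
4 | T1 CAS | counter=4 r=(3,0) succ=(1,0) retry=(0,1)
5 | T2 LOAD | counter=4 r=(3,4) succ=(1,0) retry=(0,1)
6 | T2 CAS | counter=5 r=(3,4) succ=(1,1) retry=(0,1)
7 | T1 LOAD | counter=5 r=(5,4) succ=(1,1) retry=(0,1)
8 | T1 CAS | counter=6 r=(5,4) succ=(2,1) retry=(0,1)

counter=6 r=(5,4) succ=(2,1) retry=(0,1)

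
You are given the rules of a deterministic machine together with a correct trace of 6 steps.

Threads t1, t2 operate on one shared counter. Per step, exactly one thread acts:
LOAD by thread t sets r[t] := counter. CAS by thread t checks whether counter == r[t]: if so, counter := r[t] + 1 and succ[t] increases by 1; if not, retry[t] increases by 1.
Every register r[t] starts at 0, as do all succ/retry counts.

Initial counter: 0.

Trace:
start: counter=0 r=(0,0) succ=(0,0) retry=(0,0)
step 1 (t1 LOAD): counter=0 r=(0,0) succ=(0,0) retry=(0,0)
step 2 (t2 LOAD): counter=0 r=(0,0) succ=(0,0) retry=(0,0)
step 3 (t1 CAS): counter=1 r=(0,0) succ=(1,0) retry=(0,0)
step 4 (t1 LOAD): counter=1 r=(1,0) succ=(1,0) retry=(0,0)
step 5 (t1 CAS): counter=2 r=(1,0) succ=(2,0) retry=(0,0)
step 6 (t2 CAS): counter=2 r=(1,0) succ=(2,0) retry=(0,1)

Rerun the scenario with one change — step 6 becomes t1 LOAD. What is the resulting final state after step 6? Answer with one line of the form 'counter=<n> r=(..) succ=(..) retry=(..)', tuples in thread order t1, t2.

(re-executing from step 6 with the substitution; state before step 6: counter=2 r=(1,0) succ=(2,0) retry=(0,0))
step 6 (t1 LOAD): counter=2 r=(2,0) succ=(2,0) retry=(0,0)

counter=2 r=(2,0) succ=(2,0) retry=(0,0)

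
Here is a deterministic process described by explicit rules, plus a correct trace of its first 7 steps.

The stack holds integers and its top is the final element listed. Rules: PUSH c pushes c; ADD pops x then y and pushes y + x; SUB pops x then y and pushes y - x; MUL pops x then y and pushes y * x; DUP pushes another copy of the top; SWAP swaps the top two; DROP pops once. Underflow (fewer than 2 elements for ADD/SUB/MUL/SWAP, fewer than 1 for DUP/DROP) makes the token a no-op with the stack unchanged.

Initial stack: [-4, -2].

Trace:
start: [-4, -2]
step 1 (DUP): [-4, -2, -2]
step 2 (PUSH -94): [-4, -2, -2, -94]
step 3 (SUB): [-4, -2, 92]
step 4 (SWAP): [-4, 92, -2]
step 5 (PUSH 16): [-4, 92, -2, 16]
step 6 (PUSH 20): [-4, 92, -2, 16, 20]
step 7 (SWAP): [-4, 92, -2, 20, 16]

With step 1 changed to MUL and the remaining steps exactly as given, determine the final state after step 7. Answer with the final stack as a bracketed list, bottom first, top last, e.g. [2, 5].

[102, 20, 16]

(re-executing from step 1 with the substitution; state before step 1: [-4, -2])
step 1 (MUL): [8]
step 2 (PUSH -94): [8, -94]
step 3 (SUB): [102]
step 4 (SWAP): [102]
step 5 (PUSH 16): [102, 16]
step 6 (PUSH 20): [102, 16, 20]
step 7 (SWAP): [102, 20, 16]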